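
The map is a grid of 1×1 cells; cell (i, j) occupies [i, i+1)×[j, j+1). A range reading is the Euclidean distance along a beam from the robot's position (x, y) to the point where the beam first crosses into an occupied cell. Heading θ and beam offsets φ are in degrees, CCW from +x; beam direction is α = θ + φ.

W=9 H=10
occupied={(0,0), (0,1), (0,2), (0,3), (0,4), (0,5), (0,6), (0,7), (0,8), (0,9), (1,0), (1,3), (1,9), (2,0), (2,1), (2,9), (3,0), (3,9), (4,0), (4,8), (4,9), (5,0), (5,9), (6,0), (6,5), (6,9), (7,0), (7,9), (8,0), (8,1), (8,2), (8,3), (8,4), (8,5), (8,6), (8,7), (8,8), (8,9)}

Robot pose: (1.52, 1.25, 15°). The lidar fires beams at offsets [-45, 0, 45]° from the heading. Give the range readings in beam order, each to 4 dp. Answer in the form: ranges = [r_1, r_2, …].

beam 1: φ=-45°, α=330°
  d=(0.8660,-0.5000)  start (1,1)  tX=0.5543 tY=0.5000  stride 1/|dx|=1.1547 1/|dy|=2.0000
    cross y-line → (1,0), t=0.5000 (wall)
  → r_1 = 0.5000
beam 2: φ=0°, α=15°
  d=(0.9659,0.2588)  start (1,1)  tX=0.4969 tY=2.8978  stride 1/|dx|=1.0353 1/|dy|=3.8637
    cross x-line → (2,1), t=0.4969 (wall)
  → r_2 = 0.4969
beam 3: φ=45°, α=60°
  d=(0.5000,0.8660)  start (1,1)  tX=0.9600 tY=0.8660  stride 1/|dx|=2.0000 1/|dy|=1.1547
    cross y-line → (1,2), t=0.8660
    cross x-line → (2,2), t=0.9600
    cross y-line → (2,3), t=2.0207
    cross x-line → (3,3), t=2.9600
    cross y-line → (3,4), t=3.1754
    cross y-line → (3,5), t=4.3301
    cross x-line → (4,5), t=4.9600
    cross y-line → (4,6), t=5.4848
    cross y-line → (4,7), t=6.6395
    cross x-line → (5,7), t=6.9600
    cross y-line → (5,8), t=7.7942
    cross y-line → (5,9), t=8.9489 (wall)
  → r_3 = 8.9489

ranges = [0.5000, 0.4969, 8.9489]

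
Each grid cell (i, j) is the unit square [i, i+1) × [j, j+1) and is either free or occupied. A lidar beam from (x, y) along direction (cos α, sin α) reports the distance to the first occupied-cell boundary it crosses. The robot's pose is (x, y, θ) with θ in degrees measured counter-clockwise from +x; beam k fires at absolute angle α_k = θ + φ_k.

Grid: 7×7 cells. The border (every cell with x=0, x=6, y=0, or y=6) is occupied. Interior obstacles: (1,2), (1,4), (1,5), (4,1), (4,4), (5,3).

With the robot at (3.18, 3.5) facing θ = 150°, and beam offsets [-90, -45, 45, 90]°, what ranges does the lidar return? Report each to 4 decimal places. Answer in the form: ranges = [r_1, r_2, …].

beam 1: φ=-90°, α=60°
  cosα=0.5000 sinα=0.8660 | (3,3) | tMaxX 1.6400 tMaxY 0.5774 | tΔX 2.0000 tΔY 1.1547
    t=0.5774 [y] (3,4)
    t=1.6400 [x] (4,4) — stop
  → r_1 = 1.6400
beam 2: φ=-45°, α=105°
  cosα=-0.2588 sinα=0.9659 | (3,3) | tMaxX 0.6955 tMaxY 0.5176 | tΔX 3.8637 tΔY 1.0353
    t=0.5176 [y] (3,4)
    t=0.6955 [x] (2,4)
    t=1.5529 [y] (2,5)
    t=2.5882 [y] (2,6) — stop
  → r_2 = 2.5882
beam 3: φ=45°, α=195°
  cosα=-0.9659 sinα=-0.2588 | (3,3) | tMaxX 0.1863 tMaxY 1.9319 | tΔX 1.0353 tΔY 3.8637
    t=0.1863 [x] (2,3)
    t=1.2216 [x] (1,3)
    t=1.9319 [y] (1,2) — stop
  → r_3 = 1.9319
beam 4: φ=90°, α=240°
  cosα=-0.5000 sinα=-0.8660 | (3,3) | tMaxX 0.3600 tMaxY 0.5774 | tΔX 2.0000 tΔY 1.1547
    t=0.3600 [x] (2,3)
    t=0.5774 [y] (2,2)
    t=1.7321 [y] (2,1)
    t=2.3600 [x] (1,1)
    t=2.8868 [y] (1,0) — stop
  → r_4 = 2.8868

ranges = [1.6400, 2.5882, 1.9319, 2.8868]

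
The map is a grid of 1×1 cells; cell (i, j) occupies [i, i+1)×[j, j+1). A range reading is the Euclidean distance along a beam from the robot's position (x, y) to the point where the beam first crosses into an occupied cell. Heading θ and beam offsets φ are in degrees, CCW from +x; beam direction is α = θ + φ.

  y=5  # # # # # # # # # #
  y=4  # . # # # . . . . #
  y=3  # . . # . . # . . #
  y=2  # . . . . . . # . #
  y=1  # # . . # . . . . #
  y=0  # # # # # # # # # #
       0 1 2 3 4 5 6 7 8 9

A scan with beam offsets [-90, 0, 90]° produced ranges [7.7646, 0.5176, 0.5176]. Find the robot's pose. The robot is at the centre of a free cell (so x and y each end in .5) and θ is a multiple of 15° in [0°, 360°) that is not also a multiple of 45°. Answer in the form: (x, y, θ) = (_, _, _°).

(x, y, θ) = (8.5, 1.5, 255°)

Enumerate (i+0.5, j+0.5, θ) over the 24 free cells and 16 admissible headings. For each, cast all 3 beams and compare to the given ranges.
  (8.5, 1.5, 210°): beam 1 = 1.0000 ≠ 7.7646 ✗
  (8.5, 4.5, 330°): beam 1 = 1.7321 ≠ 7.7646 ✗
  (6.5, 2.5, 165°): beam 1 = 0.5176 ≠ 7.7646 ✗
  (7.5, 1.5, 195°): beam 1 = 0.5176 ≠ 7.7646 ✗
  …
  (8.5, 1.5, 255°): r_1=7.7646, r_2=0.5176, r_3=0.5176 — all match ✓
Unique over the lattice → pose = (8.5, 1.5, 255°).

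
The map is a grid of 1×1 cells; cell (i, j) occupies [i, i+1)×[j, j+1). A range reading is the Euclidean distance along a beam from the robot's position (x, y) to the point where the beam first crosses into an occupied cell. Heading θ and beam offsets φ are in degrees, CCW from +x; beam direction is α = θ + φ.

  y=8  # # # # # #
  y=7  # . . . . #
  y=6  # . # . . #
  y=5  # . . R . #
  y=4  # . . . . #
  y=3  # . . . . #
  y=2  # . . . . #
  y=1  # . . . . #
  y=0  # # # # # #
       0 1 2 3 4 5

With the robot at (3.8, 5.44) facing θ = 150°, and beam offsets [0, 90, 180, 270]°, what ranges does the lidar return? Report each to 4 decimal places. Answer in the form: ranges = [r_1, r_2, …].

ranges = [1.1200, 5.1269, 1.3856, 2.4000]

beam 1: φ=0°, α=150°
  dir = (cos 150°, sin 150°) = (-0.8660, 0.5000); from cell (3,5)
  next x-line at t=0.9238, next y-line at t=1.1200; Δt_x=1.1547, Δt_y=2.0000
    x: enter (2,5) at t=0.9238
    y: enter (2,6) at t=1.1200 ← occupied
  → r_1 = 1.1200
beam 2: φ=90°, α=240°
  dir = (cos 240°, sin 240°) = (-0.5000, -0.8660); from cell (3,5)
  next x-line at t=1.6000, next y-line at t=0.5081; Δt_x=2.0000, Δt_y=1.1547
    y: enter (3,4) at t=0.5081
    x: enter (2,4) at t=1.6000
    y: enter (2,3) at t=1.6628
    y: enter (2,2) at t=2.8175
    x: enter (1,2) at t=3.6000
    y: enter (1,1) at t=3.9722
    y: enter (1,0) at t=5.1269 ← occupied
  → r_2 = 5.1269
beam 3: φ=180°, α=330°
  dir = (cos 330°, sin 330°) = (0.8660, -0.5000); from cell (3,5)
  next x-line at t=0.2309, next y-line at t=0.8800; Δt_x=1.1547, Δt_y=2.0000
    x: enter (4,5) at t=0.2309
    y: enter (4,4) at t=0.8800
    x: enter (5,4) at t=1.3856 ← occupied
  → r_3 = 1.3856
beam 4: φ=270°, α=60°
  dir = (cos 60°, sin 60°) = (0.5000, 0.8660); from cell (3,5)
  next x-line at t=0.4000, next y-line at t=0.6466; Δt_x=2.0000, Δt_y=1.1547
    x: enter (4,5) at t=0.4000
    y: enter (4,6) at t=0.6466
    y: enter (4,7) at t=1.8013
    x: enter (5,7) at t=2.4000 ← occupied
  → r_4 = 2.4000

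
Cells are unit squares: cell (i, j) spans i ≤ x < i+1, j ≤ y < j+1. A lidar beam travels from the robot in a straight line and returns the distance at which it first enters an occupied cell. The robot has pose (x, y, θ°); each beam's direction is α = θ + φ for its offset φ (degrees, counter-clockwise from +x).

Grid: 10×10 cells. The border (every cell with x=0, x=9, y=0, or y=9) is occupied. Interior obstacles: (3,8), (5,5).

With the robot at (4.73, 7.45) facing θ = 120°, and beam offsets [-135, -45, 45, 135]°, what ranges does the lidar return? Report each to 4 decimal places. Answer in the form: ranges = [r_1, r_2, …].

ranges = [4.4206, 1.6047, 3.8616, 6.6775]

beam 1: φ=-135°, α=345°
  d=(0.9659,-0.2588)  start (4,7)  tX=0.2795 tY=1.7387  stride 1/|dx|=1.0353 1/|dy|=3.8637
    cross x-line → (5,7), t=0.2795
    cross x-line → (6,7), t=1.3148
    cross y-line → (6,6), t=1.7387
    cross x-line → (7,6), t=2.3501
    cross x-line → (8,6), t=3.3854
    cross x-line → (9,6), t=4.4206 (wall)
  → r_1 = 4.4206
beam 2: φ=-45°, α=75°
  d=(0.2588,0.9659)  start (4,7)  tX=1.0432 tY=0.5694  stride 1/|dx|=3.8637 1/|dy|=1.0353
    cross y-line → (4,8), t=0.5694
    cross x-line → (5,8), t=1.0432
    cross y-line → (5,9), t=1.6047 (wall)
  → r_2 = 1.6047
beam 3: φ=45°, α=165°
  d=(-0.9659,0.2588)  start (4,7)  tX=0.7558 tY=2.1250  stride 1/|dx|=1.0353 1/|dy|=3.8637
    cross x-line → (3,7), t=0.7558
    cross x-line → (2,7), t=1.7910
    cross y-line → (2,8), t=2.1250
    cross x-line → (1,8), t=2.8263
    cross x-line → (0,8), t=3.8616 (wall)
  → r_3 = 3.8616
beam 4: φ=135°, α=255°
  d=(-0.2588,-0.9659)  start (4,7)  tX=2.8205 tY=0.4659  stride 1/|dx|=3.8637 1/|dy|=1.0353
    cross y-line → (4,6), t=0.4659
    cross y-line → (4,5), t=1.5012
    cross y-line → (4,4), t=2.5364
    cross x-line → (3,4), t=2.8205
    cross y-line → (3,3), t=3.5717
    cross y-line → (3,2), t=4.6070
    cross y-line → (3,1), t=5.6423
    cross y-line → (3,0), t=6.6775 (wall)
  → r_4 = 6.6775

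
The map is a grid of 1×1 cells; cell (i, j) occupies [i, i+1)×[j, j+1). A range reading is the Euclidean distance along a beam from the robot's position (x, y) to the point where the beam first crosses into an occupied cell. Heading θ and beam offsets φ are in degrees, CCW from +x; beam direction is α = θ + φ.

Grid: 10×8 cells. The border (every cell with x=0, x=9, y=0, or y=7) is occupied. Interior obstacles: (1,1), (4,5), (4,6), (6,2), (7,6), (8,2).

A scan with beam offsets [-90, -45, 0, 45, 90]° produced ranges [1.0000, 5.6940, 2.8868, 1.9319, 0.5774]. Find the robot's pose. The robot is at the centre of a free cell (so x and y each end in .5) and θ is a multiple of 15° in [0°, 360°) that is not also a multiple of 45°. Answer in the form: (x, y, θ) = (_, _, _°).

The pose lattice has 42·16 = 672 candidates. Test each by forward raycasting.
  (2.5, 3.5, 285°): beam 1 = 1.5529 ≠ 1.0000 ✗
  (3.5, 2.5, 150°): beam 1 = 2.8868 ≠ 1.0000 ✗
  (5.5, 2.5, 255°): beam 1 = 4.6587 ≠ 1.0000 ✗
  (2.5, 6.5, 330°): beam 1 = 3.0000 ≠ 1.0000 ✗
  (6.5, 6.5, 345°): beam 1 = 5.6940 ≠ 1.0000 ✗
  …
  (1.5, 6.5, 330°): r_1=1.0000, r_2=5.6940, r_3=2.8868, r_4=1.9319, r_5=0.5774 — all match ✓
Only this pose fits every beam.

(x, y, θ) = (1.5, 6.5, 330°)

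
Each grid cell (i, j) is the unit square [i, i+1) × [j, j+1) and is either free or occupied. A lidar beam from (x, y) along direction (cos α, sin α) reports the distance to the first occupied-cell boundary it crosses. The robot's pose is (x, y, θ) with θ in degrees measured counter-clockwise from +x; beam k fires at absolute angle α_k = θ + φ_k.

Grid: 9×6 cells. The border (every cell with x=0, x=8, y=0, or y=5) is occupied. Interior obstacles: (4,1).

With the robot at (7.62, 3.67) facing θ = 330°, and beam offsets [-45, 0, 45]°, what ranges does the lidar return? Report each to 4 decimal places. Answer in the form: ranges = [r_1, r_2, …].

beam 1: φ=-45°, α=285°
  dir = (cos 285°, sin 285°) = (0.2588, -0.9659); from cell (7,3)
  next x-line at t=1.4682, next y-line at t=0.6936; Δt_x=3.8637, Δt_y=1.0353
    y: enter (7,2) at t=0.6936
    x: enter (8,2) at t=1.4682 ← occupied
  → r_1 = 1.4682
beam 2: φ=0°, α=330°
  dir = (cos 330°, sin 330°) = (0.8660, -0.5000); from cell (7,3)
  next x-line at t=0.4388, next y-line at t=1.3400; Δt_x=1.1547, Δt_y=2.0000
    x: enter (8,3) at t=0.4388 ← occupied
  → r_2 = 0.4388
beam 3: φ=45°, α=15°
  dir = (cos 15°, sin 15°) = (0.9659, 0.2588); from cell (7,3)
  next x-line at t=0.3934, next y-line at t=1.2750; Δt_x=1.0353, Δt_y=3.8637
    x: enter (8,3) at t=0.3934 ← occupied
  → r_3 = 0.3934

ranges = [1.4682, 0.4388, 0.3934]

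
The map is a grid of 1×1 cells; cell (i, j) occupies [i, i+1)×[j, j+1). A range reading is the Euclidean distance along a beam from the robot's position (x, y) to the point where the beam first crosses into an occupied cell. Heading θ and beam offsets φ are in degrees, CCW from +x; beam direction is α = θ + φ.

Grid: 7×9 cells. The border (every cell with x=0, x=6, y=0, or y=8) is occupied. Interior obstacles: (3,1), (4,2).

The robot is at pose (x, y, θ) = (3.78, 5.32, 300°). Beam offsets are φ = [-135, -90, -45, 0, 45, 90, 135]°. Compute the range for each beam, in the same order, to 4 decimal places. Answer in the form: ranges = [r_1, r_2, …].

beam 1: φ=-135°, α=165°
  cosα=-0.9659 sinα=0.2588 | (3,5) | tMaxX 0.8075 tMaxY 2.6273 | tΔX 1.0353 tΔY 3.8637
    t=0.8075 [x] (2,5)
    t=1.8428 [x] (1,5)
    t=2.6273 [y] (1,6)
    t=2.8781 [x] (0,6) — stop
  → r_1 = 2.8781
beam 2: φ=-90°, α=210°
  cosα=-0.8660 sinα=-0.5000 | (3,5) | tMaxX 0.9007 tMaxY 0.6400 | tΔX 1.1547 tΔY 2.0000
    t=0.6400 [y] (3,4)
    t=0.9007 [x] (2,4)
    t=2.0554 [x] (1,4)
    t=2.6400 [y] (1,3)
    t=3.2101 [x] (0,3) — stop
  → r_2 = 3.2101
beam 3: φ=-45°, α=255°
  cosα=-0.2588 sinα=-0.9659 | (3,5) | tMaxX 3.0137 tMaxY 0.3313 | tΔX 3.8637 tΔY 1.0353
    t=0.3313 [y] (3,4)
    t=1.3666 [y] (3,3)
    t=2.4018 [y] (3,2)
    t=3.0137 [x] (2,2)
    t=3.4371 [y] (2,1)
    t=4.4724 [y] (2,0) — stop
  → r_3 = 4.4724
beam 4: φ=0°, α=300°
  cosα=0.5000 sinα=-0.8660 | (3,5) | tMaxX 0.4400 tMaxY 0.3695 | tΔX 2.0000 tΔY 1.1547
    t=0.3695 [y] (3,4)
    t=0.4400 [x] (4,4)
    t=1.5242 [y] (4,3)
    t=2.4400 [x] (5,3)
    t=2.6789 [y] (5,2)
    t=3.8336 [y] (5,1)
    t=4.4400 [x] (6,1) — stop
  → r_4 = 4.4400
beam 5: φ=45°, α=345°
  cosα=0.9659 sinα=-0.2588 | (3,5) | tMaxX 0.2278 tMaxY 1.2364 | tΔX 1.0353 tΔY 3.8637
    t=0.2278 [x] (4,5)
    t=1.2364 [y] (4,4)
    t=1.2630 [x] (5,4)
    t=2.2983 [x] (6,4) — stop
  → r_5 = 2.2983
beam 6: φ=90°, α=30°
  cosα=0.8660 sinα=0.5000 | (3,5) | tMaxX 0.2540 tMaxY 1.3600 | tΔX 1.1547 tΔY 2.0000
    t=0.2540 [x] (4,5)
    t=1.3600 [y] (4,6)
    t=1.4087 [x] (5,6)
    t=2.5634 [x] (6,6) — stop
  → r_6 = 2.5634
beam 7: φ=135°, α=75°
  cosα=0.2588 sinα=0.9659 | (3,5) | tMaxX 0.8500 tMaxY 0.7040 | tΔX 3.8637 tΔY 1.0353
    t=0.7040 [y] (3,6)
    t=0.8500 [x] (4,6)
    t=1.7393 [y] (4,7)
    t=2.7745 [y] (4,8) — stop
  → r_7 = 2.7745

ranges = [2.8781, 3.2101, 4.4724, 4.4400, 2.2983, 2.5634, 2.7745]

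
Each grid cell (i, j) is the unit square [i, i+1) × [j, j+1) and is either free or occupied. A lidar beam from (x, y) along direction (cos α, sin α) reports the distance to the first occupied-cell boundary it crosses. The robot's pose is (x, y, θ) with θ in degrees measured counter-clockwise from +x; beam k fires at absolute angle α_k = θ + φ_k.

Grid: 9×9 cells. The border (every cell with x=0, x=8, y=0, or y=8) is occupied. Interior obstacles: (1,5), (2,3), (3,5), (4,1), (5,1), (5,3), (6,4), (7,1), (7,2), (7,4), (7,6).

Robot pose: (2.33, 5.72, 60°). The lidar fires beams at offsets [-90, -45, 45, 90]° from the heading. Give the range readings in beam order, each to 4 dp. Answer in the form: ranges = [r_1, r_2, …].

beam 1: φ=-90°, α=330°
  direction (0.8660, -0.5000); cell (2,5); t to first gridline: x 0.7736, y 1.4400 (then +1.1547 / +2.0000)
    (3,5) via x @ 0.7736  # hit
  → r_1 = 0.7736
beam 2: φ=-45°, α=15°
  direction (0.9659, 0.2588); cell (2,5); t to first gridline: x 0.6936, y 1.0818 (then +1.0353 / +3.8637)
    (3,5) via x @ 0.6936  # hit
  → r_2 = 0.6936
beam 3: φ=45°, α=105°
  direction (-0.2588, 0.9659); cell (2,5); t to first gridline: x 1.2750, y 0.2899 (then +3.8637 / +1.0353)
    (2,6) via y @ 0.2899
    (1,6) via x @ 1.2750
    (1,7) via y @ 1.3252
    (1,8) via y @ 2.3604  # hit
  → r_3 = 2.3604
beam 4: φ=90°, α=150°
  direction (-0.8660, 0.5000); cell (2,5); t to first gridline: x 0.3811, y 0.5600 (then +1.1547 / +2.0000)
    (1,5) via x @ 0.3811  # hit
  → r_4 = 0.3811

ranges = [0.7736, 0.6936, 2.3604, 0.3811]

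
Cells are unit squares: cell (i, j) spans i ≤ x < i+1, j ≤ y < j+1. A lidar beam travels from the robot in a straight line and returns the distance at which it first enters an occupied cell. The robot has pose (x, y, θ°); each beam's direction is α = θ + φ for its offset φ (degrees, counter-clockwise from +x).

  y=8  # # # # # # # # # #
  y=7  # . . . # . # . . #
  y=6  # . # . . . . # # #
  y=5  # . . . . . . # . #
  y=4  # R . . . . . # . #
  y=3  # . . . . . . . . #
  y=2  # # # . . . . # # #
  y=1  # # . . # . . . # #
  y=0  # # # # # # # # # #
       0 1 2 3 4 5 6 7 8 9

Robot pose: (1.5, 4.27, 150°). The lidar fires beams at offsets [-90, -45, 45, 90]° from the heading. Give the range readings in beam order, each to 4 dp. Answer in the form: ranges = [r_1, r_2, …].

ranges = [1.9976, 1.9319, 0.5176, 1.0000]

beam 1: φ=-90°, α=60°
  cosα=0.5000 sinα=0.8660 | (1,4) | tMaxX 1.0000 tMaxY 0.8429 | tΔX 2.0000 tΔY 1.1547
    t=0.8429 [y] (1,5)
    t=1.0000 [x] (2,5)
    t=1.9976 [y] (2,6) — stop
  → r_1 = 1.9976
beam 2: φ=-45°, α=105°
  cosα=-0.2588 sinα=0.9659 | (1,4) | tMaxX 1.9319 tMaxY 0.7558 | tΔX 3.8637 tΔY 1.0353
    t=0.7558 [y] (1,5)
    t=1.7910 [y] (1,6)
    t=1.9319 [x] (0,6) — stop
  → r_2 = 1.9319
beam 3: φ=45°, α=195°
  cosα=-0.9659 sinα=-0.2588 | (1,4) | tMaxX 0.5176 tMaxY 1.0432 | tΔX 1.0353 tΔY 3.8637
    t=0.5176 [x] (0,4) — stop
  → r_3 = 0.5176
beam 4: φ=90°, α=240°
  cosα=-0.5000 sinα=-0.8660 | (1,4) | tMaxX 1.0000 tMaxY 0.3118 | tΔX 2.0000 tΔY 1.1547
    t=0.3118 [y] (1,3)
    t=1.0000 [x] (0,3) — stop
  → r_4 = 1.0000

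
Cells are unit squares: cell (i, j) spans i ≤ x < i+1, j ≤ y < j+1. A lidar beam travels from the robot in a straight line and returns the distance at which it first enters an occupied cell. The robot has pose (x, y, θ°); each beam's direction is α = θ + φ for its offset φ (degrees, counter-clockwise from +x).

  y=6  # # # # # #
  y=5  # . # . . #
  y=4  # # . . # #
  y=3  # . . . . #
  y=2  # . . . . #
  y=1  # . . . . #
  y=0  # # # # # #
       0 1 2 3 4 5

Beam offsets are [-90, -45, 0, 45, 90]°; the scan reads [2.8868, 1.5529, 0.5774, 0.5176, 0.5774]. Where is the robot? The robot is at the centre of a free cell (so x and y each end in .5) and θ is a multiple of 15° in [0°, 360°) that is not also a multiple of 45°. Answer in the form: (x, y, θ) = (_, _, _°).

(x, y, θ) = (2.5, 4.5, 60°)

Candidates: 17 free-cell centres × 16 headings = 272 poses. Raycast each; keep the one whose scan matches to 4 dp.
  (3.5, 2.5, 60°): beam 1 = 1.7321 ≠ 2.8868 ✗
  (2.5, 2.5, 300°): beam 1 = 1.7321 ≠ 2.8868 ✗
  (3.5, 2.5, 150°): beam 1 = 1.7321 ≠ 2.8868 ✗
  …
  (2.5, 4.5, 60°): r_1=2.8868, r_2=1.5529, r_3=0.5774, r_4=0.5176, r_5=0.5774 — all match ✓
Unique over the lattice → pose = (2.5, 4.5, 60°).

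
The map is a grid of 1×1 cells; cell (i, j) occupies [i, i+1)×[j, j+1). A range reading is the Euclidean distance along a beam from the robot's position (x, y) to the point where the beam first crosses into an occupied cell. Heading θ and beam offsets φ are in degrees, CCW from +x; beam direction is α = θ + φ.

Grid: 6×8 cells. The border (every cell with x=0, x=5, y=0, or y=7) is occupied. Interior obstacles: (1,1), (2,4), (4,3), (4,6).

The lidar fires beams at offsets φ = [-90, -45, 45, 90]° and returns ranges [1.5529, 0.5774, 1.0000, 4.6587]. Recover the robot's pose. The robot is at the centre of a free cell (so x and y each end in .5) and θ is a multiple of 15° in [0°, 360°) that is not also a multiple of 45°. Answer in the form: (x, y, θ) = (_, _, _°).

(x, y, θ) = (1.5, 5.5, 195°)

Enumerate (i+0.5, j+0.5, θ) over the 20 free cells and 16 admissible headings. For each, cast all 4 beams and compare to the given ranges.
  (4.5, 4.5, 150°): beam 1 = 1.0000 ≠ 1.5529 ✗
  (4.5, 2.5, 300°): beam 1 = 2.8868 ≠ 1.5529 ✗
  (3.5, 4.5, 60°): beam 1 = 1.0000 ≠ 1.5529 ✗
  (4.5, 5.5, 345°): beam 2 = 1.0000 ≠ 0.5774 ✗
  …
  (1.5, 5.5, 195°): r_1=1.5529, r_2=0.5774, r_3=1.0000, r_4=4.6587 — all match ✓
Unique over the lattice → pose = (1.5, 5.5, 195°).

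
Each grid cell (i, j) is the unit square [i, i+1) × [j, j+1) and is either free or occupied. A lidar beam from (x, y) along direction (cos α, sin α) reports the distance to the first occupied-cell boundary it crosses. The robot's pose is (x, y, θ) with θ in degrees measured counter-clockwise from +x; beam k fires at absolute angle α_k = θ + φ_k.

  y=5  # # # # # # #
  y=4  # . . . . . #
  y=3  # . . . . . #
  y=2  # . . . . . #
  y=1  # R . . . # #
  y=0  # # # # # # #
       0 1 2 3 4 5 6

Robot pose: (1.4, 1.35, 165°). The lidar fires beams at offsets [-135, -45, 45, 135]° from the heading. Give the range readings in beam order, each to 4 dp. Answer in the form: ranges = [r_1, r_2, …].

ranges = [5.3116, 0.8000, 0.4619, 0.4041]

beam 1: φ=-135°, α=30°
  d=(0.8660,0.5000)  start (1,1)  tX=0.6928 tY=1.3000  stride 1/|dx|=1.1547 1/|dy|=2.0000
    cross x-line → (2,1), t=0.6928
    cross y-line → (2,2), t=1.3000
    cross x-line → (3,2), t=1.8475
    cross x-line → (4,2), t=3.0022
    cross y-line → (4,3), t=3.3000
    cross x-line → (5,3), t=4.1569
    cross y-line → (5,4), t=5.3000
    cross x-line → (6,4), t=5.3116 (wall)
  → r_1 = 5.3116
beam 2: φ=-45°, α=120°
  d=(-0.5000,0.8660)  start (1,1)  tX=0.8000 tY=0.7506  stride 1/|dx|=2.0000 1/|dy|=1.1547
    cross y-line → (1,2), t=0.7506
    cross x-line → (0,2), t=0.8000 (wall)
  → r_2 = 0.8000
beam 3: φ=45°, α=210°
  d=(-0.8660,-0.5000)  start (1,1)  tX=0.4619 tY=0.7000  stride 1/|dx|=1.1547 1/|dy|=2.0000
    cross x-line → (0,1), t=0.4619 (wall)
  → r_3 = 0.4619
beam 4: φ=135°, α=300°
  d=(0.5000,-0.8660)  start (1,1)  tX=1.2000 tY=0.4041  stride 1/|dx|=2.0000 1/|dy|=1.1547
    cross y-line → (1,0), t=0.4041 (wall)
  → r_4 = 0.4041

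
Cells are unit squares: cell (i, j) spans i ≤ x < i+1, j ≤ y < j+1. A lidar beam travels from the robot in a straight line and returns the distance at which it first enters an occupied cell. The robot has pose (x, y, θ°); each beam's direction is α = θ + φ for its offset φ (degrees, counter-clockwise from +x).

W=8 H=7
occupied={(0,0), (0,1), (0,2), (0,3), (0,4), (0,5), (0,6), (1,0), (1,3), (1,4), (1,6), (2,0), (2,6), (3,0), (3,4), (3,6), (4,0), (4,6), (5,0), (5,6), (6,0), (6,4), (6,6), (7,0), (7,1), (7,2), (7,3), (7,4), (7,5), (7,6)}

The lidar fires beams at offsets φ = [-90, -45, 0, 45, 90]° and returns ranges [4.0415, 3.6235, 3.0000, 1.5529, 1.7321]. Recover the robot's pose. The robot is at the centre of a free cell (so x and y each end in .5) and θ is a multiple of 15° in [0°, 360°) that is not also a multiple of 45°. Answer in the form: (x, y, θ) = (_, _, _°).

Enumerate (i+0.5, j+0.5, θ) over the 26 free cells and 16 admissible headings. For each, cast all 5 beams and compare to the given ranges.
  (3.5, 2.5, 345°): beam 1 = 1.5529 ≠ 4.0415 ✗
  (6.5, 5.5, 285°): beam 1 = 2.5882 ≠ 4.0415 ✗
  (2.5, 5.5, 255°): beam 1 = 1.5529 ≠ 4.0415 ✗
  (4.5, 3.5, 60°): beam 1 = 2.8868 ≠ 4.0415 ✗
  …
  (5.5, 2.5, 210°): r_1=4.0415, r_2=3.6235, r_3=3.0000, r_4=1.5529, r_5=1.7321 — all match ✓
No second candidate reproduces the full scan.

(x, y, θ) = (5.5, 2.5, 210°)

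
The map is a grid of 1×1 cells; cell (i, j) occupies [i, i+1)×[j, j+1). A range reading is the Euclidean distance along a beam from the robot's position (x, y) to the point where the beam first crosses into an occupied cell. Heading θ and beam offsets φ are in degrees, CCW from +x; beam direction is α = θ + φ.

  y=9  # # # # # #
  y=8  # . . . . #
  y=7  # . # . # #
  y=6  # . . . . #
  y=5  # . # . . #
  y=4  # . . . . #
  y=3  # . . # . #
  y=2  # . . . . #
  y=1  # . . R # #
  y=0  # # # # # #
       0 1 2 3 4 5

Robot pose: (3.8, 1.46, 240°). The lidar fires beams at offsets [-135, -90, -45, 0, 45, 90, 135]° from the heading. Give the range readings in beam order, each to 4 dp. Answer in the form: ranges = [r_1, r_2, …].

ranges = [1.5943, 3.2332, 1.7773, 0.5312, 0.4762, 0.2309, 0.2071]

beam 1: φ=-135°, α=105°
  cosα=-0.2588 sinα=0.9659 | (3,1) | tMaxX 3.0910 tMaxY 0.5590 | tΔX 3.8637 tΔY 1.0353
    t=0.5590 [y] (3,2)
    t=1.5943 [y] (3,3) — stop
  → r_1 = 1.5943
beam 2: φ=-90°, α=150°
  cosα=-0.8660 sinα=0.5000 | (3,1) | tMaxX 0.9238 tMaxY 1.0800 | tΔX 1.1547 tΔY 2.0000
    t=0.9238 [x] (2,1)
    t=1.0800 [y] (2,2)
    t=2.0785 [x] (1,2)
    t=3.0800 [y] (1,3)
    t=3.2332 [x] (0,3) — stop
  → r_2 = 3.2332
beam 3: φ=-45°, α=195°
  cosα=-0.9659 sinα=-0.2588 | (3,1) | tMaxX 0.8282 tMaxY 1.7773 | tΔX 1.0353 tΔY 3.8637
    t=0.8282 [x] (2,1)
    t=1.7773 [y] (2,0) — stop
  → r_3 = 1.7773
beam 4: φ=0°, α=240°
  cosα=-0.5000 sinα=-0.8660 | (3,1) | tMaxX 1.6000 tMaxY 0.5312 | tΔX 2.0000 tΔY 1.1547
    t=0.5312 [y] (3,0) — stop
  → r_4 = 0.5312
beam 5: φ=45°, α=285°
  cosα=0.2588 sinα=-0.9659 | (3,1) | tMaxX 0.7727 tMaxY 0.4762 | tΔX 3.8637 tΔY 1.0353
    t=0.4762 [y] (3,0) — stop
  → r_5 = 0.4762
beam 6: φ=90°, α=330°
  cosα=0.8660 sinα=-0.5000 | (3,1) | tMaxX 0.2309 tMaxY 0.9200 | tΔX 1.1547 tΔY 2.0000
    t=0.2309 [x] (4,1) — stop
  → r_6 = 0.2309
beam 7: φ=135°, α=15°
  cosα=0.9659 sinα=0.2588 | (3,1) | tMaxX 0.2071 tMaxY 2.0864 | tΔX 1.0353 tΔY 3.8637
    t=0.2071 [x] (4,1) — stop
  → r_7 = 0.2071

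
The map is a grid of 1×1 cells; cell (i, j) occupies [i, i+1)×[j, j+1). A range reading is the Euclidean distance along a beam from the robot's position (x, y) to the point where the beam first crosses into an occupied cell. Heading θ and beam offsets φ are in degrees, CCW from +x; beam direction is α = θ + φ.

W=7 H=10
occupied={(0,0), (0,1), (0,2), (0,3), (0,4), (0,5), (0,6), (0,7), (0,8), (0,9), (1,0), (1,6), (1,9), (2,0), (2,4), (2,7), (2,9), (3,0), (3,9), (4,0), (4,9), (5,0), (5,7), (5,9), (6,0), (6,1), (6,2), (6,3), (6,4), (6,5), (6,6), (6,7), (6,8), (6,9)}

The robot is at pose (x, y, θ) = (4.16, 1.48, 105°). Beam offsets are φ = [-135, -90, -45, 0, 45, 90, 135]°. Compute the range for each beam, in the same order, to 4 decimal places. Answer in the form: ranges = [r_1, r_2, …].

beam 1: φ=-135°, α=330°
  direction (0.8660, -0.5000); cell (4,1); t to first gridline: x 0.9699, y 0.9600 (then +1.1547 / +2.0000)
    (4,0) via y @ 0.9600  # hit
  → r_1 = 0.9600
beam 2: φ=-90°, α=15°
  direction (0.9659, 0.2588); cell (4,1); t to first gridline: x 0.8696, y 2.0091 (then +1.0353 / +3.8637)
    (5,1) via x @ 0.8696
    (6,1) via x @ 1.9049  # hit
  → r_2 = 1.9049
beam 3: φ=-45°, α=60°
  direction (0.5000, 0.8660); cell (4,1); t to first gridline: x 1.6800, y 0.6004 (then +2.0000 / +1.1547)
    (4,2) via y @ 0.6004
    (5,2) via x @ 1.6800
    (5,3) via y @ 1.7551
    (5,4) via y @ 2.9098
    (6,4) via x @ 3.6800  # hit
  → r_3 = 3.6800
beam 4: φ=0°, α=105°
  direction (-0.2588, 0.9659); cell (4,1); t to first gridline: x 0.6182, y 0.5383 (then +3.8637 / +1.0353)
    (4,2) via y @ 0.5383
    (3,2) via x @ 0.6182
    (3,3) via y @ 1.5736
    (3,4) via y @ 2.6089
    (3,5) via y @ 3.6442
    (2,5) via x @ 4.4819
    (2,6) via y @ 4.6794
    (2,7) via y @ 5.7147  # hit
  → r_4 = 5.7147
beam 5: φ=45°, α=150°
  direction (-0.8660, 0.5000); cell (4,1); t to first gridline: x 0.1848, y 1.0400 (then +1.1547 / +2.0000)
    (3,1) via x @ 0.1848
    (3,2) via y @ 1.0400
    (2,2) via x @ 1.3395
    (1,2) via x @ 2.4942
    (1,3) via y @ 3.0400
    (0,3) via x @ 3.6489  # hit
  → r_5 = 3.6489
beam 6: φ=90°, α=195°
  direction (-0.9659, -0.2588); cell (4,1); t to first gridline: x 0.1656, y 1.8546 (then +1.0353 / +3.8637)
    (3,1) via x @ 0.1656
    (2,1) via x @ 1.2009
    (2,0) via y @ 1.8546  # hit
  → r_6 = 1.8546
beam 7: φ=135°, α=240°
  direction (-0.5000, -0.8660); cell (4,1); t to first gridline: x 0.3200, y 0.5543 (then +2.0000 / +1.1547)
    (3,1) via x @ 0.3200
    (3,0) via y @ 0.5543  # hit
  → r_7 = 0.5543

ranges = [0.9600, 1.9049, 3.6800, 5.7147, 3.6489, 1.8546, 0.5543]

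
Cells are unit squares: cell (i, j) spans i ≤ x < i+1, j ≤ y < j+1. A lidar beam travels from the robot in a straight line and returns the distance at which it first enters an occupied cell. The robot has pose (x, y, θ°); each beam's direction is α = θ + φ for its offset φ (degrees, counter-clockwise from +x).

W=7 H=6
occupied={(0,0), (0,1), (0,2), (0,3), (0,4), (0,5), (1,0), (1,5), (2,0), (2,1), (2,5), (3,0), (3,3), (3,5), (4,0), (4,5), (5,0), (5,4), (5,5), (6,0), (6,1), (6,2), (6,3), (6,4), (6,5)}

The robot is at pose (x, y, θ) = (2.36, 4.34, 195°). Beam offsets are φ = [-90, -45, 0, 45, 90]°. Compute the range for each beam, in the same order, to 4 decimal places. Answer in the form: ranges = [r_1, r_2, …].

ranges = [0.6833, 1.3200, 1.4080, 2.7200, 2.4225]

beam 1: φ=-90°, α=105°
  cosα=-0.2588 sinα=0.9659 | (2,4) | tMaxX 1.3909 tMaxY 0.6833 | tΔX 3.8637 tΔY 1.0353
    t=0.6833 [y] (2,5) — stop
  → r_1 = 0.6833
beam 2: φ=-45°, α=150°
  cosα=-0.8660 sinα=0.5000 | (2,4) | tMaxX 0.4157 tMaxY 1.3200 | tΔX 1.1547 tΔY 2.0000
    t=0.4157 [x] (1,4)
    t=1.3200 [y] (1,5) — stop
  → r_2 = 1.3200
beam 3: φ=0°, α=195°
  cosα=-0.9659 sinα=-0.2588 | (2,4) | tMaxX 0.3727 tMaxY 1.3137 | tΔX 1.0353 tΔY 3.8637
    t=0.3727 [x] (1,4)
    t=1.3137 [y] (1,3)
    t=1.4080 [x] (0,3) — stop
  → r_3 = 1.4080
beam 4: φ=45°, α=240°
  cosα=-0.5000 sinα=-0.8660 | (2,4) | tMaxX 0.7200 tMaxY 0.3926 | tΔX 2.0000 tΔY 1.1547
    t=0.3926 [y] (2,3)
    t=0.7200 [x] (1,3)
    t=1.5473 [y] (1,2)
    t=2.7020 [y] (1,1)
    t=2.7200 [x] (0,1) — stop
  → r_4 = 2.7200
beam 5: φ=90°, α=285°
  cosα=0.2588 sinα=-0.9659 | (2,4) | tMaxX 2.4728 tMaxY 0.3520 | tΔX 3.8637 tΔY 1.0353
    t=0.3520 [y] (2,3)
    t=1.3873 [y] (2,2)
    t=2.4225 [y] (2,1) — stop
  → r_5 = 2.4225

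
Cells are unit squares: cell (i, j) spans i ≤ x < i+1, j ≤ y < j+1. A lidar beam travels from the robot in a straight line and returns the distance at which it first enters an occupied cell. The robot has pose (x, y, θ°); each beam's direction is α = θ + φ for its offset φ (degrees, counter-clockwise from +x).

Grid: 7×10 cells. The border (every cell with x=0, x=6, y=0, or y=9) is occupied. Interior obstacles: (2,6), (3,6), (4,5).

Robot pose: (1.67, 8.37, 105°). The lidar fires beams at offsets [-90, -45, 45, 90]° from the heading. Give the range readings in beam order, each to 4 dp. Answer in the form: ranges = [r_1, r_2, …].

ranges = [2.4341, 0.7275, 0.7736, 0.6936]

beam 1: φ=-90°, α=15°
  direction (0.9659, 0.2588); cell (1,8); t to first gridline: x 0.3416, y 2.4341 (then +1.0353 / +3.8637)
    (2,8) via x @ 0.3416
    (3,8) via x @ 1.3769
    (4,8) via x @ 2.4122
    (4,9) via y @ 2.4341  # hit
  → r_1 = 2.4341
beam 2: φ=-45°, α=60°
  direction (0.5000, 0.8660); cell (1,8); t to first gridline: x 0.6600, y 0.7275 (then +2.0000 / +1.1547)
    (2,8) via x @ 0.6600
    (2,9) via y @ 0.7275  # hit
  → r_2 = 0.7275
beam 3: φ=45°, α=150°
  direction (-0.8660, 0.5000); cell (1,8); t to first gridline: x 0.7736, y 1.2600 (then +1.1547 / +2.0000)
    (0,8) via x @ 0.7736  # hit
  → r_3 = 0.7736
beam 4: φ=90°, α=195°
  direction (-0.9659, -0.2588); cell (1,8); t to first gridline: x 0.6936, y 1.4296 (then +1.0353 / +3.8637)
    (0,8) via x @ 0.6936  # hit
  → r_4 = 0.6936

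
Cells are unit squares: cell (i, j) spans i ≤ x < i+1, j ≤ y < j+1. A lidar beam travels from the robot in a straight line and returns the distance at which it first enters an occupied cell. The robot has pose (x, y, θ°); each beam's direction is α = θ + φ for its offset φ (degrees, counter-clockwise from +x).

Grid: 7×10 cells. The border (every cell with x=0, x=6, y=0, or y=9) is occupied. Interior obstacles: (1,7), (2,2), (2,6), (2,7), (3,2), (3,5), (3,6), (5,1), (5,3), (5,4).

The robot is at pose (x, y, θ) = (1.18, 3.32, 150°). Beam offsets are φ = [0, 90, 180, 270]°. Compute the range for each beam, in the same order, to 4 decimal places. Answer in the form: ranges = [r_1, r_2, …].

ranges = [0.2078, 0.3600, 0.9469, 3.0946]

beam 1: φ=0°, α=150°
  cosα=-0.8660 sinα=0.5000 | (1,3) | tMaxX 0.2078 tMaxY 1.3600 | tΔX 1.1547 tΔY 2.0000
    t=0.2078 [x] (0,3) — stop
  → r_1 = 0.2078
beam 2: φ=90°, α=240°
  cosα=-0.5000 sinα=-0.8660 | (1,3) | tMaxX 0.3600 tMaxY 0.3695 | tΔX 2.0000 tΔY 1.1547
    t=0.3600 [x] (0,3) — stop
  → r_2 = 0.3600
beam 3: φ=180°, α=330°
  cosα=0.8660 sinα=-0.5000 | (1,3) | tMaxX 0.9469 tMaxY 0.6400 | tΔX 1.1547 tΔY 2.0000
    t=0.6400 [y] (1,2)
    t=0.9469 [x] (2,2) — stop
  → r_3 = 0.9469
beam 4: φ=270°, α=60°
  cosα=0.5000 sinα=0.8660 | (1,3) | tMaxX 1.6400 tMaxY 0.7852 | tΔX 2.0000 tΔY 1.1547
    t=0.7852 [y] (1,4)
    t=1.6400 [x] (2,4)
    t=1.9399 [y] (2,5)
    t=3.0946 [y] (2,6) — stop
  → r_4 = 3.0946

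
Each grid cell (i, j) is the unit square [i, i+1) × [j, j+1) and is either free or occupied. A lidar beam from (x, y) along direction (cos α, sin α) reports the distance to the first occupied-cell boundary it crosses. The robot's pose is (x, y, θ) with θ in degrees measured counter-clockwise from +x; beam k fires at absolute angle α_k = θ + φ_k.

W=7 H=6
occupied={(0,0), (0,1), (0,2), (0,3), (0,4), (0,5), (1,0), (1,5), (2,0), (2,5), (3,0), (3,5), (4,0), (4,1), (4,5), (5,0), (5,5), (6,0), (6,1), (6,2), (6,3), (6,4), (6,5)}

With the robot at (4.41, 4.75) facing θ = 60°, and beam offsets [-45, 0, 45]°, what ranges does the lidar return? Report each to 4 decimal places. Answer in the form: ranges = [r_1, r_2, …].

ranges = [0.9659, 0.2887, 0.2588]

beam 1: φ=-45°, α=15°
  direction (0.9659, 0.2588); cell (4,4); t to first gridline: x 0.6108, y 0.9659 (then +1.0353 / +3.8637)
    (5,4) via x @ 0.6108
    (5,5) via y @ 0.9659  # hit
  → r_1 = 0.9659
beam 2: φ=0°, α=60°
  direction (0.5000, 0.8660); cell (4,4); t to first gridline: x 1.1800, y 0.2887 (then +2.0000 / +1.1547)
    (4,5) via y @ 0.2887  # hit
  → r_2 = 0.2887
beam 3: φ=45°, α=105°
  direction (-0.2588, 0.9659); cell (4,4); t to first gridline: x 1.5841, y 0.2588 (then +3.8637 / +1.0353)
    (4,5) via y @ 0.2588  # hit
  → r_3 = 0.2588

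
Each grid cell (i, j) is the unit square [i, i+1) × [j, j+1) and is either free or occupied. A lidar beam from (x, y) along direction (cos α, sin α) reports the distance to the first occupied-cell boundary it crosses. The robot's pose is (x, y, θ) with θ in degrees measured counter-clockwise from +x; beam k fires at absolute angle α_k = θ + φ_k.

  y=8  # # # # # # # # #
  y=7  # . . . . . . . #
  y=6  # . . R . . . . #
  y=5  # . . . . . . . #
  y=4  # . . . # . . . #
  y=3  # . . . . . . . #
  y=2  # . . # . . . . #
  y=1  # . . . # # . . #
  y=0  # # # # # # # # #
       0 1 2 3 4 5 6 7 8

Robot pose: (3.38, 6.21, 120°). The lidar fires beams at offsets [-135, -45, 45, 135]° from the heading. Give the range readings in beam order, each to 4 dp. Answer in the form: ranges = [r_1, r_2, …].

beam 1: φ=-135°, α=345°
  direction (0.9659, -0.2588); cell (3,6); t to first gridline: x 0.6419, y 0.8114 (then +1.0353 / +3.8637)
    (4,6) via x @ 0.6419
    (4,5) via y @ 0.8114
    (5,5) via x @ 1.6771
    (6,5) via x @ 2.7124
    (7,5) via x @ 3.7477
    (7,4) via y @ 4.6751
    (8,4) via x @ 4.7830  # hit
  → r_1 = 4.7830
beam 2: φ=-45°, α=75°
  direction (0.2588, 0.9659); cell (3,6); t to first gridline: x 2.3955, y 0.8179 (then +3.8637 / +1.0353)
    (3,7) via y @ 0.8179
    (3,8) via y @ 1.8531  # hit
  → r_2 = 1.8531
beam 3: φ=45°, α=165°
  direction (-0.9659, 0.2588); cell (3,6); t to first gridline: x 0.3934, y 3.0523 (then +1.0353 / +3.8637)
    (2,6) via x @ 0.3934
    (1,6) via x @ 1.4287
    (0,6) via x @ 2.4640  # hit
  → r_3 = 2.4640
beam 4: φ=135°, α=255°
  direction (-0.2588, -0.9659); cell (3,6); t to first gridline: x 1.4682, y 0.2174 (then +3.8637 / +1.0353)
    (3,5) via y @ 0.2174
    (3,4) via y @ 1.2527
    (2,4) via x @ 1.4682
    (2,3) via y @ 2.2880
    (2,2) via y @ 3.3232
    (2,1) via y @ 4.3585
    (1,1) via x @ 5.3319
    (1,0) via y @ 5.3938  # hit
  → r_4 = 5.3938

ranges = [4.7830, 1.8531, 2.4640, 5.3938]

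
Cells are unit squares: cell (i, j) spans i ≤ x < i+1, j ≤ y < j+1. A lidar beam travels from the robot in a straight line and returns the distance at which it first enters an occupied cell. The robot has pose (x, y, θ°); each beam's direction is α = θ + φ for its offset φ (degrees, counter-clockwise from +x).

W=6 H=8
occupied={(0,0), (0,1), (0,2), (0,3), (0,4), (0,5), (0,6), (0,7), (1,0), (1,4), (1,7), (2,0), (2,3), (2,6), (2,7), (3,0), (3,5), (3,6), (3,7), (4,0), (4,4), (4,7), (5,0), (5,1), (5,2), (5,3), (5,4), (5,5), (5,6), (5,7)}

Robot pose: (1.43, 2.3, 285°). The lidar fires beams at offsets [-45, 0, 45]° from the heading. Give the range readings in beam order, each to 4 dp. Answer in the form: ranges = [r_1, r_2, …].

beam 1: φ=-45°, α=240°
  dir = (cos 240°, sin 240°) = (-0.5000, -0.8660); from cell (1,2)
  next x-line at t=0.8600, next y-line at t=0.3464; Δt_x=2.0000, Δt_y=1.1547
    y: enter (1,1) at t=0.3464
    x: enter (0,1) at t=0.8600 ← occupied
  → r_1 = 0.8600
beam 2: φ=0°, α=285°
  dir = (cos 285°, sin 285°) = (0.2588, -0.9659); from cell (1,2)
  next x-line at t=2.2023, next y-line at t=0.3106; Δt_x=3.8637, Δt_y=1.0353
    y: enter (1,1) at t=0.3106
    y: enter (1,0) at t=1.3459 ← occupied
  → r_2 = 1.3459
beam 3: φ=45°, α=330°
  dir = (cos 330°, sin 330°) = (0.8660, -0.5000); from cell (1,2)
  next x-line at t=0.6582, next y-line at t=0.6000; Δt_x=1.1547, Δt_y=2.0000
    y: enter (1,1) at t=0.6000
    x: enter (2,1) at t=0.6582
    x: enter (3,1) at t=1.8129
    y: enter (3,0) at t=2.6000 ← occupied
  → r_3 = 2.6000

ranges = [0.8600, 1.3459, 2.6000]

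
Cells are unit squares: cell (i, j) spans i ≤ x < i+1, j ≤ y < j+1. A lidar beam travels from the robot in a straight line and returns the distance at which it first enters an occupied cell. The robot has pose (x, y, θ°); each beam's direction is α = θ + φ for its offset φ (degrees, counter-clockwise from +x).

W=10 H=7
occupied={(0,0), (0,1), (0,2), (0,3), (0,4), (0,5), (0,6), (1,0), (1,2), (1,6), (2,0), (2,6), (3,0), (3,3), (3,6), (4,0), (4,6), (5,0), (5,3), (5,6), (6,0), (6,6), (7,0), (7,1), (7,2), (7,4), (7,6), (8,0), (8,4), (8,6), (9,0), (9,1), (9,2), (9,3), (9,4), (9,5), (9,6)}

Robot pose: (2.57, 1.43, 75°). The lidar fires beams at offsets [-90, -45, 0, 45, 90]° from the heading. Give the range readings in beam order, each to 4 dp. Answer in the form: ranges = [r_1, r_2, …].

beam 1: φ=-90°, α=345°
  dir = (cos 345°, sin 345°) = (0.9659, -0.2588); from cell (2,1)
  next x-line at t=0.4452, next y-line at t=1.6614; Δt_x=1.0353, Δt_y=3.8637
    x: enter (3,1) at t=0.4452
    x: enter (4,1) at t=1.4804
    y: enter (4,0) at t=1.6614 ← occupied
  → r_1 = 1.6614
beam 2: φ=-45°, α=30°
  dir = (cos 30°, sin 30°) = (0.8660, 0.5000); from cell (2,1)
  next x-line at t=0.4965, next y-line at t=1.1400; Δt_x=1.1547, Δt_y=2.0000
    x: enter (3,1) at t=0.4965
    y: enter (3,2) at t=1.1400
    x: enter (4,2) at t=1.6512
    x: enter (5,2) at t=2.8059
    y: enter (5,3) at t=3.1400 ← occupied
  → r_2 = 3.1400
beam 3: φ=0°, α=75°
  dir = (cos 75°, sin 75°) = (0.2588, 0.9659); from cell (2,1)
  next x-line at t=1.6614, next y-line at t=0.5901; Δt_x=3.8637, Δt_y=1.0353
    y: enter (2,2) at t=0.5901
    y: enter (2,3) at t=1.6254
    x: enter (3,3) at t=1.6614 ← occupied
  → r_3 = 1.6614
beam 4: φ=45°, α=120°
  dir = (cos 120°, sin 120°) = (-0.5000, 0.8660); from cell (2,1)
  next x-line at t=1.1400, next y-line at t=0.6582; Δt_x=2.0000, Δt_y=1.1547
    y: enter (2,2) at t=0.6582
    x: enter (1,2) at t=1.1400 ← occupied
  → r_4 = 1.1400
beam 5: φ=90°, α=165°
  dir = (cos 165°, sin 165°) = (-0.9659, 0.2588); from cell (2,1)
  next x-line at t=0.5901, next y-line at t=2.2023; Δt_x=1.0353, Δt_y=3.8637
    x: enter (1,1) at t=0.5901
    x: enter (0,1) at t=1.6254 ← occupied
  → r_5 = 1.6254

ranges = [1.6614, 3.1400, 1.6614, 1.1400, 1.6254]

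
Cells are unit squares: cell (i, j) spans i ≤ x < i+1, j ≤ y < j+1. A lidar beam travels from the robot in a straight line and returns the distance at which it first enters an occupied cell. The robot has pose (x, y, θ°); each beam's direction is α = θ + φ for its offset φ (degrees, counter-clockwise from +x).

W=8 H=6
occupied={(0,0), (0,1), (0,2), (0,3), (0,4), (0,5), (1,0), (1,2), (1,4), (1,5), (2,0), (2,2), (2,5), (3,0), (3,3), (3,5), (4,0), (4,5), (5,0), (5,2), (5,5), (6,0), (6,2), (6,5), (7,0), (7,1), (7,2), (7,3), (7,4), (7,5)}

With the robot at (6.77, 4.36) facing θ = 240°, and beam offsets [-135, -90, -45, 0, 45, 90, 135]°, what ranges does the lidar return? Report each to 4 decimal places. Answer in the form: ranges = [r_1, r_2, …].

ranges = [0.6626, 1.2800, 2.8677, 1.5704, 0.8887, 0.2656, 0.2381]

beam 1: φ=-135°, α=105°
  dir = (cos 105°, sin 105°) = (-0.2588, 0.9659); from cell (6,4)
  next x-line at t=2.9751, next y-line at t=0.6626; Δt_x=3.8637, Δt_y=1.0353
    y: enter (6,5) at t=0.6626 ← occupied
  → r_1 = 0.6626
beam 2: φ=-90°, α=150°
  dir = (cos 150°, sin 150°) = (-0.8660, 0.5000); from cell (6,4)
  next x-line at t=0.8891, next y-line at t=1.2800; Δt_x=1.1547, Δt_y=2.0000
    x: enter (5,4) at t=0.8891
    y: enter (5,5) at t=1.2800 ← occupied
  → r_2 = 1.2800
beam 3: φ=-45°, α=195°
  dir = (cos 195°, sin 195°) = (-0.9659, -0.2588); from cell (6,4)
  next x-line at t=0.7972, next y-line at t=1.3909; Δt_x=1.0353, Δt_y=3.8637
    x: enter (5,4) at t=0.7972
    y: enter (5,3) at t=1.3909
    x: enter (4,3) at t=1.8324
    x: enter (3,3) at t=2.8677 ← occupied
  → r_3 = 2.8677
beam 4: φ=0°, α=240°
  dir = (cos 240°, sin 240°) = (-0.5000, -0.8660); from cell (6,4)
  next x-line at t=1.5400, next y-line at t=0.4157; Δt_x=2.0000, Δt_y=1.1547
    y: enter (6,3) at t=0.4157
    x: enter (5,3) at t=1.5400
    y: enter (5,2) at t=1.5704 ← occupied
  → r_4 = 1.5704
beam 5: φ=45°, α=285°
  dir = (cos 285°, sin 285°) = (0.2588, -0.9659); from cell (6,4)
  next x-line at t=0.8887, next y-line at t=0.3727; Δt_x=3.8637, Δt_y=1.0353
    y: enter (6,3) at t=0.3727
    x: enter (7,3) at t=0.8887 ← occupied
  → r_5 = 0.8887
beam 6: φ=90°, α=330°
  dir = (cos 330°, sin 330°) = (0.8660, -0.5000); from cell (6,4)
  next x-line at t=0.2656, next y-line at t=0.7200; Δt_x=1.1547, Δt_y=2.0000
    x: enter (7,4) at t=0.2656 ← occupied
  → r_6 = 0.2656
beam 7: φ=135°, α=15°
  dir = (cos 15°, sin 15°) = (0.9659, 0.2588); from cell (6,4)
  next x-line at t=0.2381, next y-line at t=2.4728; Δt_x=1.0353, Δt_y=3.8637
    x: enter (7,4) at t=0.2381 ← occupied
  → r_7 = 0.2381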